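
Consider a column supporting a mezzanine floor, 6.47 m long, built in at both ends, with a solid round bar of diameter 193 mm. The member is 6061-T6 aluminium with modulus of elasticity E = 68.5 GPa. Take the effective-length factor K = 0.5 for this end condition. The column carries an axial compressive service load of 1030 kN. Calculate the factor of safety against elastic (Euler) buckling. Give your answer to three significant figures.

n ≈ 4.27

I = πd⁴/64 = π×193⁴/64 = 6.811×10^7 mm⁴
I = 6.811×10^7 mm⁴ = 6.811×10^-5 m⁴
Effective length L_e = K·L = 0.5 × 6.47 = 3.235 m
P_cr = π²EI / L_e² = π² × 68.5×10⁹ × 6.811×10^-5 / 3.235² = 4.400×10^6 N
Factor of safety n = P_cr / P = 4399.9 / 1030 = 4.27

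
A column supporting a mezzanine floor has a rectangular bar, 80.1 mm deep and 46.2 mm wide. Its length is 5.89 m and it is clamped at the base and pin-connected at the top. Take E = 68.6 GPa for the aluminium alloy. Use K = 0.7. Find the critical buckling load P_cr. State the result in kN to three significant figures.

P_cr ≈ 26.2 kN

Buckling occurs about the weak axis: I_min = h·b³/12 with b = 46.2 mm (the shorter side).
I_min = 80.1×46.2³/12 = 6.582×10^5 mm⁴
I = 6.582×10^5 mm⁴ = 6.582×10^-7 m⁴
Effective length L_e = K·L = 0.7 × 5.89 = 4.123 m
P_cr = π²EI / L_e² = π² × 68.6×10⁹ × 6.582×10^-7 / 4.123² = 2.622×10^4 N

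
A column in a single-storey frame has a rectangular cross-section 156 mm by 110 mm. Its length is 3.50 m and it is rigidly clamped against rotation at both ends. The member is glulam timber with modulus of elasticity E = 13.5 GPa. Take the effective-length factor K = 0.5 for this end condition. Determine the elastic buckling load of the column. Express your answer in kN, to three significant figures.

P_cr ≈ 753 kN

Buckling occurs about the weak axis: I_min = h·b³/12 with b = 110 mm (the shorter side).
I_min = 156×110³/12 = 1.730×10^7 mm⁴
I = 1.730×10^7 mm⁴ = 1.730×10^-5 m⁴
Effective length L_e = K·L = 0.5 × 3.50 = 1.750 m
P_cr = π²EI / L_e² = π² × 13.5×10⁹ × 1.730×10^-5 / 1.750² = 7.528×10^5 N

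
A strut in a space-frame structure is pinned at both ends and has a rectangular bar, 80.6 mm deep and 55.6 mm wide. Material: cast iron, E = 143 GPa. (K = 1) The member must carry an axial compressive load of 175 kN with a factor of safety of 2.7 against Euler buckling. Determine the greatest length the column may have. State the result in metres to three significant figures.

Buckling occurs about the weak axis: I_min = h·b³/12 with b = 55.6 mm (the shorter side).
I_min = 80.6×55.6³/12 = 1.154×10^6 mm⁴
I = 1.154×10^-6 m⁴
Required critical load P_cr = n·P = 2.7 × 175 = 472.5 kN = 4.725×10^5 N
From P_cr = π²EI/(K·L)²:  L = (1/K)·√(π²EI/P_cr) = (1/1)·√(π²×1.43×10^11×1.154×10^-6/4.725×10^5)
L = 1.86 m

L_max ≈ 1.86 m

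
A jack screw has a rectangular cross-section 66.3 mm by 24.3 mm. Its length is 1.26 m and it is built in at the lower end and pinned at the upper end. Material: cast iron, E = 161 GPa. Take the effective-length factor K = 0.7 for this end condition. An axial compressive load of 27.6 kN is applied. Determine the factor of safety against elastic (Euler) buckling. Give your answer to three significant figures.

Buckling occurs about the weak axis: I_min = h·b³/12 with b = 24.3 mm (the shorter side).
I_min = 66.3×24.3³/12 = 7.928×10^4 mm⁴
I = 7.928×10^4 mm⁴ = 7.928×10^-8 m⁴
Effective length L_e = K·L = 0.7 × 1.26 = 0.8820 m
P_cr = π²EI / L_e² = π² × 161×10⁹ × 7.928×10^-8 / 0.8820² = 1.619×10^5 N
Factor of safety n = P_cr / P = 161.93 / 27.6 = 5.87

n ≈ 5.87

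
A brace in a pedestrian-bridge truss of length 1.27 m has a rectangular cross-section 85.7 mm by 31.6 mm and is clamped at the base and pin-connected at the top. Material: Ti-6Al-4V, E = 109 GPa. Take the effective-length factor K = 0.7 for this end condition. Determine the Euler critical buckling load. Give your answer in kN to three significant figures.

Buckling occurs about the weak axis: I_min = h·b³/12 with b = 31.6 mm (the shorter side).
I_min = 85.7×31.6³/12 = 2.254×10^5 mm⁴
I = 2.254×10^5 mm⁴ = 2.254×10^-7 m⁴
Effective length L_e = K·L = 0.7 × 1.27 = 0.8890 m
P_cr = π²EI / L_e² = π² × 109×10⁹ × 2.254×10^-7 / 0.8890² = 3.067×10^5 N

P_cr ≈ 307 kN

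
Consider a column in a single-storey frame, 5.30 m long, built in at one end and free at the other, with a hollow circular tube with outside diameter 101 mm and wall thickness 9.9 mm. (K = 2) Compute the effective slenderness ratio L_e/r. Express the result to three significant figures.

λ ≈ 327

Inner diameter d_i = 101 − 2×9.9 = 81.20 mm
I = π(d_o⁴ − d_i⁴)/64 = π(101⁴ − 81.20⁴)/64 = 2.974×10^6 mm⁴
A = 2.833×10^3 mm²;  r_min = √(I/A) = √(2.974×10^6/2.833×10^3) = 32.40 mm
L_e = K·L = 2 × 5.30 m = 10.60 m = 10600 mm
λ = L_e / r_min = 10600 / 32.40 = 327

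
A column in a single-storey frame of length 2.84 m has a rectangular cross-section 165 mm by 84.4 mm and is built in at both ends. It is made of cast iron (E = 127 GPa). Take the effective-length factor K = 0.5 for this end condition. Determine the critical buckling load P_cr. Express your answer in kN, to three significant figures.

Buckling occurs about the weak axis: I_min = h·b³/12 with b = 84.4 mm (the shorter side).
I_min = 165×84.4³/12 = 8.267×10^6 mm⁴
I = 8.267×10^6 mm⁴ = 8.267×10^-6 m⁴
Effective length L_e = K·L = 0.5 × 2.84 = 1.420 m
P_cr = π²EI / L_e² = π² × 127×10⁹ × 8.267×10^-6 / 1.420² = 5.139×10^6 N

P_cr ≈ 5140 kN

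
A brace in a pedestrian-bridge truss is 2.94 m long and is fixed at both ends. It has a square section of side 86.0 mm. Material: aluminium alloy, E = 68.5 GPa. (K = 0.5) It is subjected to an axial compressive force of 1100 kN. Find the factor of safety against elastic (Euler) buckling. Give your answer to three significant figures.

I = a⁴/12 = 86.0⁴/12 = 4.558×10^6 mm⁴
I = 4.558×10^6 mm⁴ = 4.558×10^-6 m⁴
Effective length L_e = K·L = 0.5 × 2.94 = 1.470 m
P_cr = π²EI / L_e² = π² × 68.5×10⁹ × 4.558×10^-6 / 1.470² = 1.426×10^6 N
Factor of safety n = P_cr / P = 1426.2 / 1100 = 1.30

n ≈ 1.30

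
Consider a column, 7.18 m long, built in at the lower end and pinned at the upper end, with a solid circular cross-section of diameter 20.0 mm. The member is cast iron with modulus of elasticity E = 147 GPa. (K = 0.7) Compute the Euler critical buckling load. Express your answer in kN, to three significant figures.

P_cr ≈ 0.451 kN

I = πd⁴/64 = π×20.0⁴/64 = 7.854×10^3 mm⁴
I = 7.854×10^3 mm⁴ = 7.854×10^-9 m⁴
Effective length L_e = K·L = 0.7 × 7.18 = 5.026 m
P_cr = π²EI / L_e² = π² × 147×10⁹ × 7.854×10^-9 / 5.026² = 451.1 N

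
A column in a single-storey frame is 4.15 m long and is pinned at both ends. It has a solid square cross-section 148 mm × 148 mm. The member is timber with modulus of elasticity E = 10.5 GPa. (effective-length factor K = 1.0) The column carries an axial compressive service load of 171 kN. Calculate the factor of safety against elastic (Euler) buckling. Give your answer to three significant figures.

n ≈ 1.41

I = a⁴/12 = 148⁴/12 = 3.998×10^7 mm⁴
I = 3.998×10^7 mm⁴ = 3.998×10^-5 m⁴
Effective length L_e = K·L = 1 × 4.15 = 4.150 m
P_cr = π²EI / L_e² = π² × 10.5×10⁹ × 3.998×10^-5 / 4.150² = 2.406×10^5 N
Factor of safety n = P_cr / P = 240.58 / 171 = 1.41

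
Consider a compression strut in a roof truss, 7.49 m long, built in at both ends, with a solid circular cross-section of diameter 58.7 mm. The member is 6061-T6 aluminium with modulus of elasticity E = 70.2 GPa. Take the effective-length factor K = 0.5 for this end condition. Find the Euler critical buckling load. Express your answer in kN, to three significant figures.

I = πd⁴/64 = π×58.7⁴/64 = 5.828×10^5 mm⁴
I = 5.828×10^5 mm⁴ = 5.828×10^-7 m⁴
Effective length L_e = K·L = 0.5 × 7.49 = 3.745 m
P_cr = π²EI / L_e² = π² × 70.2×10⁹ × 5.828×10^-7 / 3.745² = 2.879×10^4 N

P_cr ≈ 28.8 kN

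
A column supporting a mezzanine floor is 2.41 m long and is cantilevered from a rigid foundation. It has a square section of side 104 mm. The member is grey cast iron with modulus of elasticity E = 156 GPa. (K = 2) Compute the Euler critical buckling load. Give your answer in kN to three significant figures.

I = a⁴/12 = 104⁴/12 = 9.749×10^6 mm⁴
I = 9.749×10^6 mm⁴ = 9.749×10^-6 m⁴
Effective length L_e = K·L = 2 × 2.41 = 4.820 m
P_cr = π²EI / L_e² = π² × 156×10⁹ × 9.749×10^-6 / 4.820² = 6.461×10^5 N

P_cr ≈ 646 kN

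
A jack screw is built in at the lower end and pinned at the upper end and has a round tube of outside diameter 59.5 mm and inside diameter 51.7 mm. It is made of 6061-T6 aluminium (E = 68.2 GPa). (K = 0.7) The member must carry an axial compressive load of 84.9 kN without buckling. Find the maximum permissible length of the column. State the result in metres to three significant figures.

L_max ≈ 2.07 m

d_o = 59.5 mm, d_i = 51.7 mm
I = π(d_o⁴ − d_i⁴)/64 = π(59.5⁴ − 51.70⁴)/64 = 2.645×10^5 mm⁴
I = 2.645×10^-7 m⁴
At the buckling limit P_cr = P = 8.490×10^4 N
From P_cr = π²EI/(K·L)²:  L = (1/K)·√(π²EI/P_cr) = (1/0.7)·√(π²×6.82×10^10×2.645×10^-7/8.490×10^4)
L = 2.07 m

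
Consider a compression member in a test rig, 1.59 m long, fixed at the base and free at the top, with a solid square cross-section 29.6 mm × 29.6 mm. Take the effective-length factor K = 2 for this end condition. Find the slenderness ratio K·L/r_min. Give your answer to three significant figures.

λ ≈ 372

For a square r = a/√12 = 29.6/√12 = 8.545 mm
L_e = K·L = 2 × 1.59 m = 3.180 m = 3180.0 mm
λ = L_e / r_min = 3180.0 / 8.545 = 372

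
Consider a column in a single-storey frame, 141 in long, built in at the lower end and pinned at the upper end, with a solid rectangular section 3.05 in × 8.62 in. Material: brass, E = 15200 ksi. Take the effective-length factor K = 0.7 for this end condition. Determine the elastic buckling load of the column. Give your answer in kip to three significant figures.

P_cr ≈ 314 kip

Buckling occurs about the weak axis: I_min = h·b³/12 with b = 3.05 in (the shorter side).
I_min = 8.62×3.05³/12 = 20.38 in⁴
Effective length L_e = K·L = 0.7 × 141 = 98.70 in
P_cr = π²EI / L_e² = π² × 15200×10³ × 20.38 / 98.70² = 3.139×10^5 lb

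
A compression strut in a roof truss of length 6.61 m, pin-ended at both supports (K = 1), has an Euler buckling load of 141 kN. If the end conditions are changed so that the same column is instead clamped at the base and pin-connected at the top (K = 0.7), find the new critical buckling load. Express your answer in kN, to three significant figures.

P_cr ∝ 1/K², so P_cr,new = P_cr,old × (K_old/K_new)² = 141 × (1/0.7)²
= 141 × 2.041 = 288 kN

P_cr ≈ 288 kN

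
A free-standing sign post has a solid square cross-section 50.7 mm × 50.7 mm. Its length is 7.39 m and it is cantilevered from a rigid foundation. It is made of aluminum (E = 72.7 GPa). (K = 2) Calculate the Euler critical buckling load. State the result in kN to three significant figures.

P_cr ≈ 1.81 kN

I = a⁴/12 = 50.7⁴/12 = 5.506×10^5 mm⁴
I = 5.506×10^5 mm⁴ = 5.506×10^-7 m⁴
Effective length L_e = K·L = 2 × 7.39 = 14.78 m
P_cr = π²EI / L_e² = π² × 72.7×10⁹ × 5.506×10^-7 / 14.78² = 1.809×10^3 N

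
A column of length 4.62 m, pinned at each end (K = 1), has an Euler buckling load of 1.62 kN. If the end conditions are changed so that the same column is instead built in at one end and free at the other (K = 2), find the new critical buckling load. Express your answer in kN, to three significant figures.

P_cr ∝ 1/K², so P_cr,new = P_cr,old × (K_old/K_new)² = 1.62 × (1/2)²
= 1.62 × 0.2500 = 0.405 kN

P_cr ≈ 0.405 kN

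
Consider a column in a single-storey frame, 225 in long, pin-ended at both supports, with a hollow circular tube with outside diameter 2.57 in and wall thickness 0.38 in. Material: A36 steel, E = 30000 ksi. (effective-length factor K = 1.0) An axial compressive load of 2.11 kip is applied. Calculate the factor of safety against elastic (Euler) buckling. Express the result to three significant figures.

Inner diameter d_i = 2.57 − 2×0.38 = 1.810 in
I = π(d_o⁴ − d_i⁴)/64 = π(2.57⁴ − 1.810⁴)/64 = 1.615 in⁴
Effective length L_e = K·L = 1 × 225 = 225.0 in
P_cr = π²EI / L_e² = π² × 30000×10³ × 1.615 / 225.0² = 9.443×10^3 lb
Factor of safety n = P_cr / P = 9.4431 / 2.11 = 4.48

n ≈ 4.48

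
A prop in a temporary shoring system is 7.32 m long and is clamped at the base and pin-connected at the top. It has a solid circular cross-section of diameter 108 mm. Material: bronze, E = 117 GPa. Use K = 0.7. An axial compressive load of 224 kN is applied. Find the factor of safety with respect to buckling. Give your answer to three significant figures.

n ≈ 1.31

I = πd⁴/64 = π×108⁴/64 = 6.678×10^6 mm⁴
I = 6.678×10^6 mm⁴ = 6.678×10^-6 m⁴
Effective length L_e = K·L = 0.7 × 7.32 = 5.124 m
P_cr = π²EI / L_e² = π² × 117×10⁹ × 6.678×10^-6 / 5.124² = 2.937×10^5 N
Factor of safety n = P_cr / P = 293.72 / 224 = 1.31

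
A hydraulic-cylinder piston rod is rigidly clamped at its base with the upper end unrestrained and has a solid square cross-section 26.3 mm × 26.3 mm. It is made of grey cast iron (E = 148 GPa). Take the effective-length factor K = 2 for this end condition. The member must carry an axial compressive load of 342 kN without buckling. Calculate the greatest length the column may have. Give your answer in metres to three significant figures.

L_max ≈ 0.206 m

I = a⁴/12 = 26.3⁴/12 = 3.987×10^4 mm⁴
I = 3.987×10^-8 m⁴
At the buckling limit P_cr = P = 3.420×10^5 N
From P_cr = π²EI/(K·L)²:  L = (1/K)·√(π²EI/P_cr) = (1/2)·√(π²×1.48×10^11×3.987×10^-8/3.420×10^5)
L = 0.206 m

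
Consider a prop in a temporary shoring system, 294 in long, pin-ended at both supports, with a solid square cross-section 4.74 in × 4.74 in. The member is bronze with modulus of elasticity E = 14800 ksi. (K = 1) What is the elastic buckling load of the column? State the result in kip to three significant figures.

I = a⁴/12 = 4.74⁴/12 = 42.07 in⁴
Effective length L_e = K·L = 1 × 294 = 294.0 in
P_cr = π²EI / L_e² = π² × 14800×10³ × 42.07 / 294.0² = 7.109×10^4 lb

P_cr ≈ 71.1 kip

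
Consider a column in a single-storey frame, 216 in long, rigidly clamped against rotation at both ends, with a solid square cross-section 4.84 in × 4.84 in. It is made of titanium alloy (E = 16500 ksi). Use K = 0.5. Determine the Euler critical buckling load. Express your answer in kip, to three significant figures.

P_cr ≈ 638 kip

I = a⁴/12 = 4.84⁴/12 = 45.73 in⁴
Effective length L_e = K·L = 0.5 × 216 = 108.0 in
P_cr = π²EI / L_e² = π² × 16500×10³ × 45.73 / 108.0² = 6.385×10^5 lb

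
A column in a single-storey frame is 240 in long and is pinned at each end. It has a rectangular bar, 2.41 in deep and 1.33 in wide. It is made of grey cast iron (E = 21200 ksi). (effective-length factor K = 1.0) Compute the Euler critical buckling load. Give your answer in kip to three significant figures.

Buckling occurs about the weak axis: I_min = h·b³/12 with b = 1.33 in (the shorter side).
I_min = 2.41×1.33³/12 = 0.4725 in⁴
Effective length L_e = K·L = 1 × 240 = 240.0 in
P_cr = π²EI / L_e² = π² × 21200×10³ × 0.4725 / 240.0² = 1.716×10^3 lb

P_cr ≈ 1.72 kip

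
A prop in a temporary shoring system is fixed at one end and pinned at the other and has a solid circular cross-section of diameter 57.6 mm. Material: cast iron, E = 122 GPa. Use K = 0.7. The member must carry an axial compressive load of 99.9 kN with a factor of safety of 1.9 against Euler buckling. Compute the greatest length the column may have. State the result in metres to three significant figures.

I = πd⁴/64 = π×57.6⁴/64 = 5.403×10^5 mm⁴
I = 5.403×10^-7 m⁴
Required critical load P_cr = n·P = 1.9 × 99.9 = 189.8 kN = 1.898×10^5 N
From P_cr = π²EI/(K·L)²:  L = (1/K)·√(π²EI/P_cr) = (1/0.7)·√(π²×1.22×10^11×5.403×10^-7/1.898×10^5)
L = 2.64 m

L_max ≈ 2.64 m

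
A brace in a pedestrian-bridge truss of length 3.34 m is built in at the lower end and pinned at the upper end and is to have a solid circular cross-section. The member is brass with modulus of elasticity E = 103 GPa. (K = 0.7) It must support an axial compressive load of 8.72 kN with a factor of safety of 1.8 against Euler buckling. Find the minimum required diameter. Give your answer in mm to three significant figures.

d ≈ 36.2 mm

Required P_cr = n·P = 1.8 × 8.72 = 15.70 kN
L_e = K·L = 0.7 × 3.34 = 2.338 m
Required I = P_cr·L_e²/(π²E) = 1.570×10^4 × 2.338² / (π² × 1.03×10^11) = 8.440×10^-8 m⁴
I_req = 8.440×10^4 mm⁴
Solid circle: I = πd⁴/64  ⇒  d = (64I/π)^(1/4) = (64×8.440×10^4/π)^(1/4) = 36.2 mm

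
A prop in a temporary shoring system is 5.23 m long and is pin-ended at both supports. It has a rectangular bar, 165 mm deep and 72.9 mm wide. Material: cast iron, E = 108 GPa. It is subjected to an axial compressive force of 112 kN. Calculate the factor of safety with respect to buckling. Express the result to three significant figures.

n ≈ 1.85

Buckling occurs about the weak axis: I_min = h·b³/12 with b = 72.9 mm (the shorter side).
I_min = 165×72.9³/12 = 5.327×10^6 mm⁴
I = 5.327×10^6 mm⁴ = 5.327×10^-6 m⁴
Effective length L_e = K·L = 1 × 5.23 = 5.230 m
P_cr = π²EI / L_e² = π² × 108×10⁹ × 5.327×10^-6 / 5.230² = 2.076×10^5 N
Factor of safety n = P_cr / P = 207.59 / 112 = 1.85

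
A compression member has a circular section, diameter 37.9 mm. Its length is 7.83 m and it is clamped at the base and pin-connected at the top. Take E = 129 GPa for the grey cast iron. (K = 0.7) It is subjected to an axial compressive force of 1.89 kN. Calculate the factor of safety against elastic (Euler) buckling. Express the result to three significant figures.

I = πd⁴/64 = π×37.9⁴/64 = 1.013×10^5 mm⁴
I = 1.013×10^5 mm⁴ = 1.013×10^-7 m⁴
Effective length L_e = K·L = 0.7 × 7.83 = 5.481 m
P_cr = π²EI / L_e² = π² × 129×10⁹ × 1.013×10^-7 / 5.481² = 4.292×10^3 N
Factor of safety n = P_cr / P = 4.2924 / 1.89 = 2.27

n ≈ 2.27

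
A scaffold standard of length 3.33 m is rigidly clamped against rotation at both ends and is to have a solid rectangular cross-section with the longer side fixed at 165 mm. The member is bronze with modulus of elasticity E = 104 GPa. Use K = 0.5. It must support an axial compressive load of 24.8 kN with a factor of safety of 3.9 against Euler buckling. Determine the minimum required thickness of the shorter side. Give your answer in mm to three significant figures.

b ≈ 26.7 mm

Required P_cr = n·P = 3.9 × 24.8 = 96.72 kN
L_e = K·L = 0.5 × 3.33 = 1.665 m
Required I = P_cr·L_e²/(π²E) = 9.672×10^4 × 1.665² / (π² × 1.04×10^11) = 2.612×10^-7 m⁴
I_req = 2.612×10^5 mm⁴
Rectangle, weak axis: I_min = h·b³/12 with h = 165 mm fixed  ⇒  b = (12I/h)^(1/3) = 26.7 mm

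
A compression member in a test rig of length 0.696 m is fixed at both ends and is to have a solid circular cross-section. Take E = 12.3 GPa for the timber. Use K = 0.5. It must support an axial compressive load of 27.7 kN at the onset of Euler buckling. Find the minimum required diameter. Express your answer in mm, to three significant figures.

d ≈ 27.4 mm

L_e = K·L = 0.5 × 0.696 = 0.3480 m
Required I = P_cr·L_e²/(π²E) = 2.770×10^4 × 0.3480² / (π² × 1.23×10^10) = 2.763×10^-8 m⁴
I_req = 2.763×10^4 mm⁴
Solid circle: I = πd⁴/64  ⇒  d = (64I/π)^(1/4) = (64×2.763×10^4/π)^(1/4) = 27.4 mm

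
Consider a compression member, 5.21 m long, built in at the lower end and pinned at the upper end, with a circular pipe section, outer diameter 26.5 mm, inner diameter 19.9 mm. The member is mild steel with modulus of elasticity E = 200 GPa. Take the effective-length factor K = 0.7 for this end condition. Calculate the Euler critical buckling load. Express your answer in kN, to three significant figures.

d_o = 26.5 mm, d_i = 19.9 mm
I = π(d_o⁴ − d_i⁴)/64 = π(26.5⁴ − 19.90⁴)/64 = 1.651×10^4 mm⁴
I = 1.651×10^4 mm⁴ = 1.651×10^-8 m⁴
Effective length L_e = K·L = 0.7 × 5.21 = 3.647 m
P_cr = π²EI / L_e² = π² × 200×10⁹ × 1.651×10^-8 / 3.647² = 2.450×10^3 N

P_cr ≈ 2.45 kN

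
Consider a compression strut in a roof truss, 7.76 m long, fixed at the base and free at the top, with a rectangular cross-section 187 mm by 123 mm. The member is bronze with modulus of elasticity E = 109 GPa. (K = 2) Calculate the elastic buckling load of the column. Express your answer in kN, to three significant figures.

P_cr ≈ 130 kN

Buckling occurs about the weak axis: I_min = h·b³/12 with b = 123 mm (the shorter side).
I_min = 187×123³/12 = 2.900×10^7 mm⁴
I = 2.900×10^7 mm⁴ = 2.900×10^-5 m⁴
Effective length L_e = K·L = 2 × 7.76 = 15.52 m
P_cr = π²EI / L_e² = π² × 109×10⁹ × 2.900×10^-5 / 15.52² = 1.295×10^5 N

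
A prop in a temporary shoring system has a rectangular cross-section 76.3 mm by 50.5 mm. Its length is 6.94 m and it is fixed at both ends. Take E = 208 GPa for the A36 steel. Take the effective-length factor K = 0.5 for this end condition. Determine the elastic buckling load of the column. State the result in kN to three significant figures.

Buckling occurs about the weak axis: I_min = h·b³/12 with b = 50.5 mm (the shorter side).
I_min = 76.3×50.5³/12 = 8.189×10^5 mm⁴
I = 8.189×10^5 mm⁴ = 8.189×10^-7 m⁴
Effective length L_e = K·L = 0.5 × 6.94 = 3.470 m
P_cr = π²EI / L_e² = π² × 208×10⁹ × 8.189×10^-7 / 3.470² = 1.396×10^5 N

P_cr ≈ 140 kN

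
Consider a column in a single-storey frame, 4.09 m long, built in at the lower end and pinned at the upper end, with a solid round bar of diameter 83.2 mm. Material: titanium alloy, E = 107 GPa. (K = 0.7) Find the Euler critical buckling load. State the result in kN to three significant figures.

I = πd⁴/64 = π×83.2⁴/64 = 2.352×10^6 mm⁴
I = 2.352×10^6 mm⁴ = 2.352×10^-6 m⁴
Effective length L_e = K·L = 0.7 × 4.09 = 2.863 m
P_cr = π²EI / L_e² = π² × 107×10⁹ × 2.352×10^-6 / 2.863² = 3.030×10^5 N

P_cr ≈ 303 kN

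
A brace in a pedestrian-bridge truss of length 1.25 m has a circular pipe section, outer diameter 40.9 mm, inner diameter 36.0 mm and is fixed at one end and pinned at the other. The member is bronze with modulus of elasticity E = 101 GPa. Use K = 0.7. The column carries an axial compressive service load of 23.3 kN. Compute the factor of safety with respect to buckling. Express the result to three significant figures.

n ≈ 3.07

d_o = 40.9 mm, d_i = 36.0 mm
I = π(d_o⁴ − d_i⁴)/64 = π(40.9⁴ − 36.00⁴)/64 = 5.491×10^4 mm⁴
I = 5.491×10^4 mm⁴ = 5.491×10^-8 m⁴
Effective length L_e = K·L = 0.7 × 1.25 = 0.8750 m
P_cr = π²EI / L_e² = π² × 101×10⁹ × 5.491×10^-8 / 0.8750² = 7.150×10^4 N
Factor of safety n = P_cr / P = 71.496 / 23.3 = 3.07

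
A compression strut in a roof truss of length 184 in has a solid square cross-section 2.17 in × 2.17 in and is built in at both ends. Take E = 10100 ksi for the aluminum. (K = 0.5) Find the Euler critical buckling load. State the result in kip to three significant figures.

P_cr ≈ 21.8 kip

I = a⁴/12 = 2.17⁴/12 = 1.848 in⁴
Effective length L_e = K·L = 0.5 × 184 = 92.00 in
P_cr = π²EI / L_e² = π² × 10100×10³ × 1.848 / 92.00² = 2.176×10^4 lb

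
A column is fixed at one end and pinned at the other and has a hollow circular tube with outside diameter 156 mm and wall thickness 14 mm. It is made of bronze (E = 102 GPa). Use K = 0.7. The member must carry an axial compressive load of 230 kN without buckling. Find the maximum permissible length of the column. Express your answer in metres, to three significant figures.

L_max ≈ 11.9 m

Inner diameter d_i = 156 − 2×14 = 128.0 mm
I = π(d_o⁴ − d_i⁴)/64 = π(156⁴ − 128.0⁴)/64 = 1.589×10^7 mm⁴
I = 1.589×10^-5 m⁴
At the buckling limit P_cr = P = 2.300×10^5 N
From P_cr = π²EI/(K·L)²:  L = (1/K)·√(π²EI/P_cr) = (1/0.7)·√(π²×1.02×10^11×1.589×10^-5/2.300×10^5)
L = 11.9 m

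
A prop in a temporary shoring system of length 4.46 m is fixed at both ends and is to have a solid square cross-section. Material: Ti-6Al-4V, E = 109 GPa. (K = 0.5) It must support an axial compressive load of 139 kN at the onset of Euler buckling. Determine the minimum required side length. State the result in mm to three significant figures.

L_e = K·L = 0.5 × 4.46 = 2.230 m
Required I = P_cr·L_e²/(π²E) = 1.390×10^5 × 2.230² / (π² × 1.09×10^11) = 6.425×10^-7 m⁴
I_req = 6.425×10^5 mm⁴
Solid square: I = a⁴/12  ⇒  a = (12I)^(1/4) = (12×6.425×10^5)^(1/4) = 52.7 mm

a ≈ 52.7 mm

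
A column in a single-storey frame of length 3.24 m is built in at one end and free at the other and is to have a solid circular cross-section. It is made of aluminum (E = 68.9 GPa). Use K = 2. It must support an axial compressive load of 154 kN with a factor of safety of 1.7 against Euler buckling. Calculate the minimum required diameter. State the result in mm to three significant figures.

d ≈ 135 mm

Required P_cr = n·P = 1.7 × 154 = 261.8 kN
L_e = K·L = 2 × 3.24 = 6.480 m
Required I = P_cr·L_e²/(π²E) = 2.618×10^5 × 6.480² / (π² × 6.89×10^10) = 1.617×10^-5 m⁴
I_req = 1.617×10^7 mm⁴
Solid circle: I = πd⁴/64  ⇒  d = (64I/π)^(1/4) = (64×1.617×10^7/π)^(1/4) = 135 mm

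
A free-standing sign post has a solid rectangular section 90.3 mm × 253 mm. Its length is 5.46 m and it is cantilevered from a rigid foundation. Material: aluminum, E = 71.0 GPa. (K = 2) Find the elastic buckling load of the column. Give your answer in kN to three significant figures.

Buckling occurs about the weak axis: I_min = h·b³/12 with b = 90.3 mm (the shorter side).
I_min = 253×90.3³/12 = 1.552×10^7 mm⁴
I = 1.552×10^7 mm⁴ = 1.552×10^-5 m⁴
Effective length L_e = K·L = 2 × 5.46 = 10.92 m
P_cr = π²EI / L_e² = π² × 71.0×10⁹ × 1.552×10^-5 / 10.92² = 9.123×10^4 N

P_cr ≈ 91.2 kN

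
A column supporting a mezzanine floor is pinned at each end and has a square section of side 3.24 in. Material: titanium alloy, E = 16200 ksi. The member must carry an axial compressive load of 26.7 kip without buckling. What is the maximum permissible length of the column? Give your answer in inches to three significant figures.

I = a⁴/12 = 3.24⁴/12 = 9.183 in⁴
At the buckling limit P_cr = P = 2.670×10^4 lb
From P_cr = π²EI/(K·L)²:  L = (1/K)·√(π²EI/P_cr) = (1/1)·√(π²×1.62×10^7×9.183/2.670×10^4)
L = 235 in

L_max ≈ 235 in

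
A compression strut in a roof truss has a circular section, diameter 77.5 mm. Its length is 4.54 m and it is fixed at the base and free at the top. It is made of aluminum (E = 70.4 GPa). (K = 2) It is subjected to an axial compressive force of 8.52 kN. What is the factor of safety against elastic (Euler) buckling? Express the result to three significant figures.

n ≈ 1.75

I = πd⁴/64 = π×77.5⁴/64 = 1.771×10^6 mm⁴
I = 1.771×10^6 mm⁴ = 1.771×10^-6 m⁴
Effective length L_e = K·L = 2 × 4.54 = 9.080 m
P_cr = π²EI / L_e² = π² × 70.4×10⁹ × 1.771×10^-6 / 9.080² = 1.492×10^4 N
Factor of safety n = P_cr / P = 14.924 / 8.52 = 1.75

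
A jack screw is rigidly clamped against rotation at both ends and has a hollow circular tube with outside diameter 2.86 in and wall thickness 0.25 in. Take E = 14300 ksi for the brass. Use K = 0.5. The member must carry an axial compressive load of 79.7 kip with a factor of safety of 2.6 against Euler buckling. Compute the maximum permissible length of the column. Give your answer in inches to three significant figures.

Inner diameter d_i = 2.86 − 2×0.25 = 2.360 in
I = π(d_o⁴ − d_i⁴)/64 = π(2.86⁴ − 2.360⁴)/64 = 1.762 in⁴
Required critical load P_cr = n·P = 2.6 × 79.7 = 207.2 kip = 2.072×10^5 lb
From P_cr = π²EI/(K·L)²:  L = (1/K)·√(π²EI/P_cr) = (1/0.5)·√(π²×1.43×10^7×1.762/2.072×10^5)
L = 69.3 in

L_max ≈ 69.3 in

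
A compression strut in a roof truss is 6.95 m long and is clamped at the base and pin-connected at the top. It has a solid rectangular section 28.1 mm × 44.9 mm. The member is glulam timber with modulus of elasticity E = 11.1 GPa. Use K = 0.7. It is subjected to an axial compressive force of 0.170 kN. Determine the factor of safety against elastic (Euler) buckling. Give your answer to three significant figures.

Buckling occurs about the weak axis: I_min = h·b³/12 with b = 28.1 mm (the shorter side).
I_min = 44.9×28.1³/12 = 8.302×10^4 mm⁴
I = 8.302×10^4 mm⁴ = 8.302×10^-8 m⁴
Effective length L_e = K·L = 0.7 × 6.95 = 4.865 m
P_cr = π²EI / L_e² = π² × 11.1×10⁹ × 8.302×10^-8 / 4.865² = 384.3 N
Factor of safety n = P_cr / P = 0.38427 / 0.170 = 2.26

n ≈ 2.26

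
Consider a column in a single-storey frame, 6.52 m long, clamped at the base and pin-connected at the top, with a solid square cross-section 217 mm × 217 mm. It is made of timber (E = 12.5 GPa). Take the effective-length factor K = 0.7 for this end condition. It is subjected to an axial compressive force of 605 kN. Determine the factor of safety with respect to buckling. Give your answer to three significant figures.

n ≈ 1.81

I = a⁴/12 = 217⁴/12 = 1.848×10^8 mm⁴
I = 1.848×10^8 mm⁴ = 1.848×10^-4 m⁴
Effective length L_e = K·L = 0.7 × 6.52 = 4.564 m
P_cr = π²EI / L_e² = π² × 12.5×10⁹ × 1.848×10^-4 / 4.564² = 1.094×10^6 N
Factor of safety n = P_cr / P = 1094.4 / 605 = 1.81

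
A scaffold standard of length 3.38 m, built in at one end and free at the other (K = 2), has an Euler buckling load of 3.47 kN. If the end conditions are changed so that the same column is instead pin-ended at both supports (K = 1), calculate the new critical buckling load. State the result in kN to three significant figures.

P_cr ≈ 13.9 kN

P_cr ∝ 1/K², so P_cr,new = P_cr,old × (K_old/K_new)² = 3.47 × (2/1)²
= 3.47 × 4.000 = 13.9 kN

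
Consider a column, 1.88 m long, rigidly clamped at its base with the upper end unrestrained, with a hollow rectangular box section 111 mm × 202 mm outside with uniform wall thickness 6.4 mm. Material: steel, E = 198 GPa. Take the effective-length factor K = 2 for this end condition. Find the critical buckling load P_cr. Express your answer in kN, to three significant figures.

P_cr ≈ 1120 kN

Inner dimensions: h_i = 202 − 2×6.4 = 189.2 mm, b_i = 111 − 2×6.4 = 98.20 mm
Weak-axis I_min = (h_o·b_o³ − h_i·b_i³)/12 with b_o = 111, b_i = 98.20 mm (shorter outer/inner sides).
I_min = (202×111³ − 189.2×98.20³)/12 = 8.091×10^6 mm⁴
I = 8.091×10^6 mm⁴ = 8.091×10^-6 m⁴
Effective length L_e = K·L = 2 × 1.88 = 3.760 m
P_cr = π²EI / L_e² = π² × 198×10⁹ × 8.091×10^-6 / 3.760² = 1.118×10^6 N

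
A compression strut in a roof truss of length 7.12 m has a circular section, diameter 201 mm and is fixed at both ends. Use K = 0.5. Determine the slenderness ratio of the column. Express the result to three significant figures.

For a solid circle r = d/4 = 201/4 = 50.25 mm
L_e = K·L = 0.5 × 7.12 m = 3.560 m = 3560.0 mm
λ = L_e / r_min = 3560.0 / 50.25 = 70.8

λ ≈ 70.8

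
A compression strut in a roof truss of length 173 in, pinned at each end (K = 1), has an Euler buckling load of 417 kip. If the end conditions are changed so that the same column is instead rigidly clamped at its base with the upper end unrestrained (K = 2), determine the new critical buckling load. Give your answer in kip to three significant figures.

P_cr ≈ 104 kip

P_cr ∝ 1/K², so P_cr,new = P_cr,old × (K_old/K_new)² = 417 × (1/2)²
= 417 × 0.2500 = 104 kip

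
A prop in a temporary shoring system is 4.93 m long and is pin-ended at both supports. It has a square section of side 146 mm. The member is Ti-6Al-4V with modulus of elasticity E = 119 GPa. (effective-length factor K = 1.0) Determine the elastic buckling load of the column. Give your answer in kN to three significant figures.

P_cr ≈ 1830 kN

I = a⁴/12 = 146⁴/12 = 3.786×10^7 mm⁴
I = 3.786×10^7 mm⁴ = 3.786×10^-5 m⁴
Effective length L_e = K·L = 1 × 4.93 = 4.930 m
P_cr = π²EI / L_e² = π² × 119×10⁹ × 3.786×10^-5 / 4.930² = 1.830×10^6 N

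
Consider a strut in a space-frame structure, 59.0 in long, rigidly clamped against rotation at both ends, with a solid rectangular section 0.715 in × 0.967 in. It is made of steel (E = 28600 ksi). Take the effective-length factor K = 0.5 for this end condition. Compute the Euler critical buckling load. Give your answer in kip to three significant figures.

P_cr ≈ 9.55 kip

Buckling occurs about the weak axis: I_min = h·b³/12 with b = 0.715 in (the shorter side).
I_min = 0.967×0.715³/12 = 2.946×10^-2 in⁴
Effective length L_e = K·L = 0.5 × 59.0 = 29.50 in
P_cr = π²EI / L_e² = π² × 28600×10³ × 2.946×10^-2 / 29.50² = 9.554×10^3 lb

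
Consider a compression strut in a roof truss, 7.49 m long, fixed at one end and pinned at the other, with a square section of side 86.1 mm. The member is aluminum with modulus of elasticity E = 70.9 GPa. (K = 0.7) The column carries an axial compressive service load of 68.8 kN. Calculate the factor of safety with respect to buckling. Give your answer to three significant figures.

n ≈ 1.69

I = a⁴/12 = 86.1⁴/12 = 4.580×10^6 mm⁴
I = 4.580×10^6 mm⁴ = 4.580×10^-6 m⁴
Effective length L_e = K·L = 0.7 × 7.49 = 5.243 m
P_cr = π²EI / L_e² = π² × 70.9×10⁹ × 4.580×10^-6 / 5.243² = 1.166×10^5 N
Factor of safety n = P_cr / P = 116.58 / 68.8 = 1.69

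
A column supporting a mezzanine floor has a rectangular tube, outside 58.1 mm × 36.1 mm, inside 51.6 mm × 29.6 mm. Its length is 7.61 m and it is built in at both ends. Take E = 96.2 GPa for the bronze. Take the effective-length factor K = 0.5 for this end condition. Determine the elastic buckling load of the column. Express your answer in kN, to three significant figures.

P_cr ≈ 7.62 kN

Weak-axis I_min = (h_o·b_o³ − h_i·b_i³)/12 with b_o = 36.1, b_i = 29.60 mm (shorter outer/inner sides).
I_min = (58.1×36.1³ − 51.60×29.60³)/12 = 1.163×10^5 mm⁴
I = 1.163×10^5 mm⁴ = 1.163×10^-7 m⁴
Effective length L_e = K·L = 0.5 × 7.61 = 3.805 m
P_cr = π²EI / L_e² = π² × 96.2×10⁹ × 1.163×10^-7 / 3.805² = 7.624×10^3 N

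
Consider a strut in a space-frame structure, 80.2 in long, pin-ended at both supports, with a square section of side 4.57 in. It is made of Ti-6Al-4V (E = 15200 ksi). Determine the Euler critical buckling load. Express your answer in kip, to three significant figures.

I = a⁴/12 = 4.57⁴/12 = 36.35 in⁴
Effective length L_e = K·L = 1 × 80.2 = 80.20 in
P_cr = π²EI / L_e² = π² × 15200×10³ × 36.35 / 80.20² = 8.478×10^5 lb

P_cr ≈ 848 kip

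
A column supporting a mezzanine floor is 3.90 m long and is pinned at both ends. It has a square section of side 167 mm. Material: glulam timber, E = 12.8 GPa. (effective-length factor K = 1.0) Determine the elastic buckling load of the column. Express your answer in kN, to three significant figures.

I = a⁴/12 = 167⁴/12 = 6.482×10^7 mm⁴
I = 6.482×10^7 mm⁴ = 6.482×10^-5 m⁴
Effective length L_e = K·L = 1 × 3.90 = 3.900 m
P_cr = π²EI / L_e² = π² × 12.8×10⁹ × 6.482×10^-5 / 3.900² = 5.384×10^5 N

P_cr ≈ 538 kN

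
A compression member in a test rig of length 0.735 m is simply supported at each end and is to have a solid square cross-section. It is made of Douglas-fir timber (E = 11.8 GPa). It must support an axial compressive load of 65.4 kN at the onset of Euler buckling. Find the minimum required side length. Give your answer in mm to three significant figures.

a ≈ 43.7 mm

L_e = K·L = 1 × 0.735 = 0.7350 m
Required I = P_cr·L_e²/(π²E) = 6.540×10^4 × 0.7350² / (π² × 1.18×10^10) = 3.034×10^-7 m⁴
I_req = 3.034×10^5 mm⁴
Solid square: I = a⁴/12  ⇒  a = (12I)^(1/4) = (12×3.034×10^5)^(1/4) = 43.7 mm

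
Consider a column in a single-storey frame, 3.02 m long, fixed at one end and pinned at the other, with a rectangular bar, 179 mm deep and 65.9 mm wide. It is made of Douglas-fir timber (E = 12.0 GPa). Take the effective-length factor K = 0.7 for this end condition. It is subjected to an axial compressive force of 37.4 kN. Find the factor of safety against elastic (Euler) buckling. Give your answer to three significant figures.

n ≈ 3.03

Buckling occurs about the weak axis: I_min = h·b³/12 with b = 65.9 mm (the shorter side).
I_min = 179×65.9³/12 = 4.269×10^6 mm⁴
I = 4.269×10^6 mm⁴ = 4.269×10^-6 m⁴
Effective length L_e = K·L = 0.7 × 3.02 = 2.114 m
P_cr = π²EI / L_e² = π² × 12.0×10⁹ × 4.269×10^-6 / 2.114² = 1.131×10^5 N
Factor of safety n = P_cr / P = 113.14 / 37.4 = 3.03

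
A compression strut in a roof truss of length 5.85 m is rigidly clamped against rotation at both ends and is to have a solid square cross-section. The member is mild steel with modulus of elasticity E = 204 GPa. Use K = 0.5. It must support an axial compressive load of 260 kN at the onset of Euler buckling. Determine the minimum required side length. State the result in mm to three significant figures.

L_e = K·L = 0.5 × 5.85 = 2.925 m
Required I = P_cr·L_e²/(π²E) = 2.600×10^5 × 2.925² / (π² × 2.04×10^11) = 1.105×10^-6 m⁴
I_req = 1.105×10^6 mm⁴
Solid square: I = a⁴/12  ⇒  a = (12I)^(1/4) = (12×1.105×10^6)^(1/4) = 60.3 mm

a ≈ 60.3 mm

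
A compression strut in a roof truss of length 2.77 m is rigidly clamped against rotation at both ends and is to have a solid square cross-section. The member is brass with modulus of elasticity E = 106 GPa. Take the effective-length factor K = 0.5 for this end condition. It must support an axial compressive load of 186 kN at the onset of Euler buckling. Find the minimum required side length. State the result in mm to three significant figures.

a ≈ 45.0 mm

L_e = K·L = 0.5 × 2.77 = 1.385 m
Required I = P_cr·L_e²/(π²E) = 1.860×10^5 × 1.385² / (π² × 1.06×10^11) = 3.410×10^-7 m⁴
I_req = 3.410×10^5 mm⁴
Solid square: I = a⁴/12  ⇒  a = (12I)^(1/4) = (12×3.410×10^5)^(1/4) = 45.0 mm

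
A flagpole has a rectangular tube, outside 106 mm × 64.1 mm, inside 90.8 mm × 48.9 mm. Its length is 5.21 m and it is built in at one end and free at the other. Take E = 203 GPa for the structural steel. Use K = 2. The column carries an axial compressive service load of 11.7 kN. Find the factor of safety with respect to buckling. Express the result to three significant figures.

n ≈ 2.27

Weak-axis I_min = (h_o·b_o³ − h_i·b_i³)/12 with b_o = 64.1, b_i = 48.90 mm (shorter outer/inner sides).
I_min = (106×64.1³ − 90.80×48.90³)/12 = 1.442×10^6 mm⁴
I = 1.442×10^6 mm⁴ = 1.442×10^-6 m⁴
Effective length L_e = K·L = 2 × 5.21 = 10.42 m
P_cr = π²EI / L_e² = π² × 203×10⁹ × 1.442×10^-6 / 10.42² = 2.660×10^4 N
Factor of safety n = P_cr / P = 26.603 / 11.7 = 2.27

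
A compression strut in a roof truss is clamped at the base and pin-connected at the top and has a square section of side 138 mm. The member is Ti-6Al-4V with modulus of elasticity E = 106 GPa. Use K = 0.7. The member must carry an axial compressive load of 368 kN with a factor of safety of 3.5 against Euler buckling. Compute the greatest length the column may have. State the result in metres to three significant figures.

I = a⁴/12 = 138⁴/12 = 3.022×10^7 mm⁴
I = 3.022×10^-5 m⁴
Required critical load P_cr = n·P = 3.5 × 368 = 1288 kN = 1.288×10^6 N
From P_cr = π²EI/(K·L)²:  L = (1/K)·√(π²EI/P_cr) = (1/0.7)·√(π²×1.06×10^11×3.022×10^-5/1.288×10^6)
L = 7.08 m

L_max ≈ 7.08 m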